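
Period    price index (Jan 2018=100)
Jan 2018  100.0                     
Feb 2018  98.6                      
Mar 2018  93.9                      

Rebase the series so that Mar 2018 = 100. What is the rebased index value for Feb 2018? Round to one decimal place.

Rebased(Feb 2018) = 98.6 / 93.9 × 100 = 105.0053

105.0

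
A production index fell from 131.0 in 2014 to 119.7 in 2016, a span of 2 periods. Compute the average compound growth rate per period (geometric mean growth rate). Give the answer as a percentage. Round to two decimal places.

Growth factor = (119.7/131.0)^(1/2) = (0.913740)^(1/2) = 0.955898
Growth rate = 0.955898 − 1 = -0.044102 = -4.4102%

-4.41%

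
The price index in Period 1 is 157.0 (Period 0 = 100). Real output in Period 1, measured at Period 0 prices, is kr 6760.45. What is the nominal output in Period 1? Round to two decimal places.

10613.91

Nominal = Real × (Index/100) = 6760.45 × (157.0/100)
        = 6760.45 × 1.570 = 10613.9065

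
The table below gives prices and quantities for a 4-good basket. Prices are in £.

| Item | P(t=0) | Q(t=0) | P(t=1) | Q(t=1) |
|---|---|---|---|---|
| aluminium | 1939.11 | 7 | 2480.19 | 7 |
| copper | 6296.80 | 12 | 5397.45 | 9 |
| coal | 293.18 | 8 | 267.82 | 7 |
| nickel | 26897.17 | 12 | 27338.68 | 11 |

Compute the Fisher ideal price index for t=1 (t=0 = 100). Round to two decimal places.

Laspeyres component (base-period weights):
ΣP(t=1)Q(t=0) = 2480.19×7 + 5397.45×12 + 267.82×8 + 27338.68×12 = 17361.33 + 64769.4 + 2142.56 + 328064.16 = 412337.45
ΣP(t=0)Q(t=0) = 1939.11×7 + 6296.80×12 + 293.18×8 + 26897.17×12 = 13573.77 + 75561.6 + 2345.44 + 322766.04 = 414246.85
L = 412337.45 / 414246.85 × 100 = 99.5391
Paasche component (current-period weights):
ΣP(t=1)Q(t=1) = 2480.19×7 + 5397.45×9 + 267.82×7 + 27338.68×11 = 17361.33 + 48577.05 + 1874.74 + 300725.48 = 368538.6
ΣP(t=0)Q(t=1) = 1939.11×7 + 6296.80×9 + 293.18×7 + 26897.17×11 = 13573.77 + 56671.2 + 2052.26 + 295868.87 = 368166.1
P = 368538.6 / 368166.1 × 100 = 100.1012
Fisher = √(L × P) = √(99.5391 × 100.1012) = 99.8197

99.82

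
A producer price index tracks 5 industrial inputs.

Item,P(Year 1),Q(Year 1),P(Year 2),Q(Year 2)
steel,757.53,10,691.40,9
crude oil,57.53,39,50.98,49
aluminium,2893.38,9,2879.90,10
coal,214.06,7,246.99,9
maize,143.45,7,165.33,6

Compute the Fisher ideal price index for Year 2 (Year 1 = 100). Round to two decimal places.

Laspeyres component (base-period weights):
ΣP(Year 2)Q(Year 1) = 691.40×10 + 50.98×39 + 2879.90×9 + 246.99×7 + 165.33×7 = 6914 + 1988.22 + 25919.1 + 1728.93 + 1157.31 = 37707.56
ΣP(Year 1)Q(Year 1) = 757.53×10 + 57.53×39 + 2893.38×9 + 214.06×7 + 143.45×7 = 7575.3 + 2243.67 + 26040.42 + 1498.42 + 1004.15 = 38361.96
L = 37707.56 / 38361.96 × 100 = 98.2941
Paasche component (current-period weights):
ΣP(Year 2)Q(Year 2) = 691.40×9 + 50.98×49 + 2879.90×10 + 246.99×9 + 165.33×6 = 6222.6 + 2498.02 + 28799 + 2222.91 + 991.98 = 40734.51
ΣP(Year 1)Q(Year 2) = 757.53×9 + 57.53×49 + 2893.38×10 + 214.06×9 + 143.45×6 = 6817.77 + 2818.97 + 28933.8 + 1926.54 + 860.7 = 41357.78
P = 40734.51 / 41357.78 × 100 = 98.4930
Fisher = √(L × P) = √(98.2941 × 98.4930) = 98.3935

98.39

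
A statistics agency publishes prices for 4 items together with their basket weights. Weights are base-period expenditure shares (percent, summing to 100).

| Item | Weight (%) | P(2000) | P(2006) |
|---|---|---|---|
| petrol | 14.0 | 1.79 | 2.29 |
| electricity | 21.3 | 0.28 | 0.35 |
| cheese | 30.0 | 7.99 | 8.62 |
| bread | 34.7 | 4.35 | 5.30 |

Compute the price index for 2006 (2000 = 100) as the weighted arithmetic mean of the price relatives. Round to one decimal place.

119.2

petrol: 14.0 × (2.29/1.79) = 14.0 × 1.279330 = 17.9106
electricity: 21.3 × (0.35/0.28) = 21.3 × 1.250000 = 26.6250
cheese: 30.0 × (8.62/7.99) = 30.0 × 1.078849 = 32.3655
bread: 34.7 × (5.30/4.35) = 34.7 × 1.218391 = 42.2782
Index = Σ wᵢ·(p₁ᵢ/p₀ᵢ) = 17.9106 + 26.6250 + 32.3655 + 42.2782 = 119.1792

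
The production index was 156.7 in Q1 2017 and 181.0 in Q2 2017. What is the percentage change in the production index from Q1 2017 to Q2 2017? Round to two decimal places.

15.51%

Change = (181.0 − 156.7) / 156.7 × 100
       = 24.3 / 156.7 × 100 = 15.5073%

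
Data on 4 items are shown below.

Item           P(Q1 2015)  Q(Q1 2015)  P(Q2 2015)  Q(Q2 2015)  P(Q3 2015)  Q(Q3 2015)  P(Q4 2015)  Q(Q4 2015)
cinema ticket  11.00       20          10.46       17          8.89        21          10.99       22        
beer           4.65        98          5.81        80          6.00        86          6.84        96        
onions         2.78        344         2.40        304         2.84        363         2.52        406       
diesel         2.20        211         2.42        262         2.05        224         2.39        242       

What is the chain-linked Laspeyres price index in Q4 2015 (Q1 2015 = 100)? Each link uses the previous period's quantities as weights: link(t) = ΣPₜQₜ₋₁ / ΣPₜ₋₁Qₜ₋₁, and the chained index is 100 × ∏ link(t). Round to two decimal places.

105.72

Link Q1 2015→Q2 2015:
ΣP(Q2 2015)Q(Q1 2015) = 10.46×20 + 5.81×98 + 2.40×344 + 2.42×211 = 209.2 + 569.38 + 825.6 + 510.62 = 2114.8
ΣP(Q1 2015)Q(Q1 2015) = 11.00×20 + 4.65×98 + 2.78×344 + 2.20×211 = 220 + 455.7 + 956.32 + 464.2 = 2096.22
link = 2114.8/2096.22 = 1.008864
Link Q2 2015→Q3 2015:
ΣP(Q3 2015)Q(Q2 2015) = 8.89×17 + 6.00×80 + 2.84×304 + 2.05×262 = 151.13 + 480 + 863.36 + 537.1 = 2031.59
ΣP(Q2 2015)Q(Q2 2015) = 10.46×17 + 5.81×80 + 2.40×304 + 2.42×262 = 177.82 + 464.8 + 729.6 + 634.04 = 2006.26
link = 2031.59/2006.26 = 1.012625
Link Q3 2015→Q4 2015:
ΣP(Q4 2015)Q(Q3 2015) = 10.99×21 + 6.84×86 + 2.52×363 + 2.39×224 = 230.79 + 588.24 + 914.76 + 535.36 = 2269.15
ΣP(Q3 2015)Q(Q3 2015) = 8.89×21 + 6.00×86 + 2.84×363 + 2.05×224 = 186.69 + 516 + 1030.92 + 459.2 = 2192.81
link = 2269.15/2192.81 = 1.034814
Chained index = 100 × 1.008864 × 1.012625 × 1.034814 = 105.7167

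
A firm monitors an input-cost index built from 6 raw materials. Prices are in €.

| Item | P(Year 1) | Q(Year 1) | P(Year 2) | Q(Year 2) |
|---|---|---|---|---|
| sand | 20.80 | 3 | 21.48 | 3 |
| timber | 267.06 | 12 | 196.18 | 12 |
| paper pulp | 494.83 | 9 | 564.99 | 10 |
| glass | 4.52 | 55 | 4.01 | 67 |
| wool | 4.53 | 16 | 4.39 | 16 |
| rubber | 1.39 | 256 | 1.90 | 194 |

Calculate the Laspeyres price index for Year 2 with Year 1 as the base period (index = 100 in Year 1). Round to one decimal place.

Laspeyres price index uses base-period quantities as weights.
ΣP(Year 2)·Q(Year 1) = 21.48×3 + 196.18×12 + 564.99×9 + 4.01×55 + 4.39×16 + 1.90×256 = 64.44 + 2354.16 + 5084.91 + 220.55 + 70.24 + 486.4 = 8280.7
ΣP(Year 1)·Q(Year 1) = 20.80×3 + 267.06×12 + 494.83×9 + 4.52×55 + 4.53×16 + 1.39×256 = 62.4 + 3204.72 + 4453.47 + 248.6 + 72.48 + 355.84 = 8397.51
Index = 8280.7 / 8397.51 × 100 = 98.6090

98.6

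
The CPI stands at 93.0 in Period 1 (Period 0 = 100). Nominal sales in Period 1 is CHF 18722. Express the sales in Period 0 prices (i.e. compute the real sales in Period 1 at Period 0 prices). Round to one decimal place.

20131.2

Real = Nominal ÷ (Index/100) = 18722 ÷ (93.0/100)
     = 18722 ÷ 0.930 = 20131.1828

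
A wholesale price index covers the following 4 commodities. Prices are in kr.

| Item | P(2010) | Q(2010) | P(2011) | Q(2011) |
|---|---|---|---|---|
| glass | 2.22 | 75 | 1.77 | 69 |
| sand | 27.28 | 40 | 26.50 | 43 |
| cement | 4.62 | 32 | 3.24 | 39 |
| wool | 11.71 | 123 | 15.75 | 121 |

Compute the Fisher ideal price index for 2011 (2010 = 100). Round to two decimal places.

Laspeyres component (base-period weights):
ΣP(2011)Q(2010) = 1.77×75 + 26.50×40 + 3.24×32 + 15.75×123 = 132.75 + 1060 + 103.68 + 1937.25 = 3233.68
ΣP(2010)Q(2010) = 2.22×75 + 27.28×40 + 4.62×32 + 11.71×123 = 166.5 + 1091.2 + 147.84 + 1440.33 = 2845.87
L = 3233.68 / 2845.87 × 100 = 113.6271
Paasche component (current-period weights):
ΣP(2011)Q(2011) = 1.77×69 + 26.50×43 + 3.24×39 + 15.75×121 = 122.13 + 1139.5 + 126.36 + 1905.75 = 3293.74
ΣP(2010)Q(2011) = 2.22×69 + 27.28×43 + 4.62×39 + 11.71×121 = 153.18 + 1173.04 + 180.18 + 1416.91 = 2923.31
P = 3293.74 / 2923.31 × 100 = 112.6716
Fisher = √(L × P) = √(113.6271 × 112.6716) = 113.1483

113.15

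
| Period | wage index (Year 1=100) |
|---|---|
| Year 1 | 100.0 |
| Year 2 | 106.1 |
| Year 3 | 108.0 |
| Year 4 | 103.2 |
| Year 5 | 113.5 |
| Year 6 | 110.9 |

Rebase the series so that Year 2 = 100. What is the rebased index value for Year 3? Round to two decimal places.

Rebased(Year 3) = 108.0 / 106.1 × 100 = 101.7908

101.79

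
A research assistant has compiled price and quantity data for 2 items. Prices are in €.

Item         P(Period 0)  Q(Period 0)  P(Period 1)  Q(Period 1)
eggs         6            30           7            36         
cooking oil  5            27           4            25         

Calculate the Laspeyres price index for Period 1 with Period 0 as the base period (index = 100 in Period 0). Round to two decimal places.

100.95

Laspeyres price index uses base-period quantities as weights.
ΣP(Period 1)·Q(Period 0) = 7×30 + 4×27 = 210 + 108 = 318
ΣP(Period 0)·Q(Period 0) = 6×30 + 5×27 = 180 + 135 = 315
Index = 318 / 315 × 100 = 100.9524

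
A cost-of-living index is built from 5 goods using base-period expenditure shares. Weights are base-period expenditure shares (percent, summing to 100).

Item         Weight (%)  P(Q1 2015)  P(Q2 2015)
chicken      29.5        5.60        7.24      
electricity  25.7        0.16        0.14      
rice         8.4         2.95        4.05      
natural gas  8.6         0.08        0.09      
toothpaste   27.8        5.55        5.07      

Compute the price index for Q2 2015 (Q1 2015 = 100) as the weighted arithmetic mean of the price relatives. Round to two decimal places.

107.23

chicken: 29.5 × (7.24/5.60) = 29.5 × 1.292857 = 38.1393
electricity: 25.7 × (0.14/0.16) = 25.7 × 0.875000 = 22.4875
rice: 8.4 × (4.05/2.95) = 8.4 × 1.372881 = 11.5322
natural gas: 8.6 × (0.09/0.08) = 8.6 × 1.125000 = 9.6750
toothpaste: 27.8 × (5.07/5.55) = 27.8 × 0.913514 = 25.3957
Index = Σ wᵢ·(p₁ᵢ/p₀ᵢ) = 38.1393 + 22.4875 + 11.5322 + 9.6750 + 25.3957 = 107.2297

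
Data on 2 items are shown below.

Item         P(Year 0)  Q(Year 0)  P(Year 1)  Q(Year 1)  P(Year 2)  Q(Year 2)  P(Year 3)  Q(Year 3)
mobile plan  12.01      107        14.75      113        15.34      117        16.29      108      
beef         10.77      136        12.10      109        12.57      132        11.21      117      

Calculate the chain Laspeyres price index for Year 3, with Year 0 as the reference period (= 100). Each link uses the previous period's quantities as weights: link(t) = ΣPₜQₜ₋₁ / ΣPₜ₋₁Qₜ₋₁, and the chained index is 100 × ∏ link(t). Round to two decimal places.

119.46

Link Year 0→Year 1:
ΣP(Year 1)Q(Year 0) = 14.75×107 + 12.10×136 = 1578.25 + 1645.6 = 3223.85
ΣP(Year 0)Q(Year 0) = 12.01×107 + 10.77×136 = 1285.07 + 1464.72 = 2749.79
link = 3223.85/2749.79 = 1.172399
Link Year 1→Year 2:
ΣP(Year 2)Q(Year 1) = 15.34×113 + 12.57×109 = 1733.42 + 1370.13 = 3103.55
ΣP(Year 1)Q(Year 1) = 14.75×113 + 12.10×109 = 1666.75 + 1318.9 = 2985.65
link = 3103.55/2985.65 = 1.039489
Link Year 2→Year 3:
ΣP(Year 3)Q(Year 2) = 16.29×117 + 11.21×132 = 1905.93 + 1479.72 = 3385.65
ΣP(Year 2)Q(Year 2) = 15.34×117 + 12.57×132 = 1794.78 + 1659.24 = 3454.02
link = 3385.65/3454.02 = 0.980206
Chained index = 100 × 1.172399 × 1.039489 × 0.980206 = 119.4572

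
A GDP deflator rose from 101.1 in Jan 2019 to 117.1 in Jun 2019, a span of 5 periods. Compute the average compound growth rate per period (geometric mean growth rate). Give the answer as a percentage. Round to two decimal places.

2.98%

Growth factor = (117.1/101.1)^(1/5) = (1.158259)^(1/5) = 1.029820
Growth rate = 1.029820 − 1 = 0.029820 = 2.9820%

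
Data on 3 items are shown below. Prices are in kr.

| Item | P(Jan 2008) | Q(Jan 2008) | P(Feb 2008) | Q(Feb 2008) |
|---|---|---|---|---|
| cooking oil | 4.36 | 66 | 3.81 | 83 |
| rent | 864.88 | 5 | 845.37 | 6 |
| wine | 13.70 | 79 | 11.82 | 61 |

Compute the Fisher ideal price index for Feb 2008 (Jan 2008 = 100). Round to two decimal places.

Laspeyres component (base-period weights):
ΣP(Feb 2008)Q(Jan 2008) = 3.81×66 + 845.37×5 + 11.82×79 = 251.46 + 4226.85 + 933.78 = 5412.09
ΣP(Jan 2008)Q(Jan 2008) = 4.36×66 + 864.88×5 + 13.70×79 = 287.76 + 4324.4 + 1082.3 = 5694.46
L = 5412.09 / 5694.46 × 100 = 95.0413
Paasche component (current-period weights):
ΣP(Feb 2008)Q(Feb 2008) = 3.81×83 + 845.37×6 + 11.82×61 = 316.23 + 5072.22 + 721.02 = 6109.47
ΣP(Jan 2008)Q(Feb 2008) = 4.36×83 + 864.88×6 + 13.70×61 = 361.88 + 5189.28 + 835.7 = 6386.86
P = 6109.47 / 6386.86 × 100 = 95.6569
Fisher = √(L × P) = √(95.0413 × 95.6569) = 95.3486

95.35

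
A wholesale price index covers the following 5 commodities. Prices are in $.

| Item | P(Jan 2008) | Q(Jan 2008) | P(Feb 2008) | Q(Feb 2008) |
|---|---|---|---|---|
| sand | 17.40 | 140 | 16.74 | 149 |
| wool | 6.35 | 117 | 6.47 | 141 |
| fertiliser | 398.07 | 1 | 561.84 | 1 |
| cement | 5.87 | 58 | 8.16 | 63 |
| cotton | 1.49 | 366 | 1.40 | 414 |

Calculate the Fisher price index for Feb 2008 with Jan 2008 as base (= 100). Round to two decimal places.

Laspeyres component (base-period weights):
ΣP(Feb 2008)Q(Jan 2008) = 16.74×140 + 6.47×117 + 561.84×1 + 8.16×58 + 1.40×366 = 2343.6 + 756.99 + 561.84 + 473.28 + 512.4 = 4648.11
ΣP(Jan 2008)Q(Jan 2008) = 17.40×140 + 6.35×117 + 398.07×1 + 5.87×58 + 1.49×366 = 2436 + 742.95 + 398.07 + 340.46 + 545.34 = 4462.82
L = 4648.11 / 4462.82 × 100 = 104.1519
Paasche component (current-period weights):
ΣP(Feb 2008)Q(Feb 2008) = 16.74×149 + 6.47×141 + 561.84×1 + 8.16×63 + 1.40×414 = 2494.26 + 912.27 + 561.84 + 514.08 + 579.6 = 5062.05
ΣP(Jan 2008)Q(Feb 2008) = 17.40×149 + 6.35×141 + 398.07×1 + 5.87×63 + 1.49×414 = 2592.6 + 895.35 + 398.07 + 369.81 + 616.86 = 4872.69
P = 5062.05 / 4872.69 × 100 = 103.8861
Fisher = √(L × P) = √(104.1519 × 103.8861) = 104.0189

104.02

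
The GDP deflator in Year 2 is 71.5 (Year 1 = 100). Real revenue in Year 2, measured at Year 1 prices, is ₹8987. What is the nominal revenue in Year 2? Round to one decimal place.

Nominal = Real × (Index/100) = 8987 × (71.5/100)
        = 8987 × 0.715 = 6425.7050

6425.7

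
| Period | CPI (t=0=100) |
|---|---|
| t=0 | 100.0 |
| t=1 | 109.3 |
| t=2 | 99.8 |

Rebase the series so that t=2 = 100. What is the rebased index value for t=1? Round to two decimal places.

Rebased(t=1) = 109.3 / 99.8 × 100 = 109.5190

109.52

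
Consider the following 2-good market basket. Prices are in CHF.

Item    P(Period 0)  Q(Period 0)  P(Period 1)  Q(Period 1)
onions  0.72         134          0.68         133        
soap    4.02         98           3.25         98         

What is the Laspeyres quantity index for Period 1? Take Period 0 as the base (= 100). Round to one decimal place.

99.9

Laspeyres quantity index uses base-period prices as weights.
ΣP(Period 0)·Q(Period 1) = 0.72×133 + 4.02×98 = 95.76 + 393.96 = 489.72
ΣP(Period 0)·Q(Period 0) = 0.72×134 + 4.02×98 = 96.48 + 393.96 = 490.44
Index = 489.72 / 490.44 × 100 = 99.8532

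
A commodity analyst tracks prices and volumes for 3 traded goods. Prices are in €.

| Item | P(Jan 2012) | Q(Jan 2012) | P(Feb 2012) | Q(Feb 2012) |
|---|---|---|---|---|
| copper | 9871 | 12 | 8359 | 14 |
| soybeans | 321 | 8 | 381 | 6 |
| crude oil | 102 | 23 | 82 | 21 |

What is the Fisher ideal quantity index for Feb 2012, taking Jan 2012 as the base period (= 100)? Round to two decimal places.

115.16

Laspeyres component (base-period weights):
ΣP(Jan 2012)Q(Feb 2012) = 9871×14 + 321×6 + 102×21 = 138194 + 1926 + 2142 = 142262
ΣP(Jan 2012)Q(Jan 2012) = 9871×12 + 321×8 + 102×23 = 118452 + 2568 + 2346 = 123366
L = 142262 / 123366 × 100 = 115.3170
Paasche component (current-period weights):
ΣP(Feb 2012)Q(Feb 2012) = 8359×14 + 381×6 + 82×21 = 117026 + 2286 + 1722 = 121034
ΣP(Feb 2012)Q(Jan 2012) = 8359×12 + 381×8 + 82×23 = 100308 + 3048 + 1886 = 105242
P = 121034 / 105242 × 100 = 115.0054
Fisher = √(L × P) = √(115.3170 × 115.0054) = 115.1611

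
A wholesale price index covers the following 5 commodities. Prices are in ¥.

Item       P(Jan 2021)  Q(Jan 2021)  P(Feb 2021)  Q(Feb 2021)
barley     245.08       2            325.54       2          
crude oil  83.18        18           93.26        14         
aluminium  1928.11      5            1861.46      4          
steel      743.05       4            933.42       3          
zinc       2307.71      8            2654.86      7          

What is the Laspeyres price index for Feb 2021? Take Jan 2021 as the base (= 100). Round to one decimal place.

Laspeyres price index uses base-period quantities as weights.
ΣP(Feb 2021)·Q(Jan 2021) = 325.54×2 + 93.26×18 + 1861.46×5 + 933.42×4 + 2654.86×8 = 651.08 + 1678.68 + 9307.3 + 3733.68 + 21238.88 = 36609.62
ΣP(Jan 2021)·Q(Jan 2021) = 245.08×2 + 83.18×18 + 1928.11×5 + 743.05×4 + 2307.71×8 = 490.16 + 1497.24 + 9640.55 + 2972.2 + 18461.68 = 33061.83
Index = 36609.62 / 33061.83 × 100 = 110.7308

110.7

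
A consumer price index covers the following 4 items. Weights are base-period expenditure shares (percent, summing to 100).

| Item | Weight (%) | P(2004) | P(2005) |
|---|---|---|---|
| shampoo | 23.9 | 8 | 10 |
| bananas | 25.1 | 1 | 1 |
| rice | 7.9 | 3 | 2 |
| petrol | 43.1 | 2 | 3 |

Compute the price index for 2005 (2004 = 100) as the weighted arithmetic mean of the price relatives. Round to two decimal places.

shampoo: 23.9 × (10/8) = 23.9 × 1.250000 = 29.8750
bananas: 25.1 × (1/1) = 25.1 × 1.000000 = 25.1000
rice: 7.9 × (2/3) = 7.9 × 0.666667 = 5.2667
petrol: 43.1 × (3/2) = 43.1 × 1.500000 = 64.6500
Index = Σ wᵢ·(p₁ᵢ/p₀ᵢ) = 29.8750 + 25.1000 + 5.2667 + 64.6500 = 124.8917

124.89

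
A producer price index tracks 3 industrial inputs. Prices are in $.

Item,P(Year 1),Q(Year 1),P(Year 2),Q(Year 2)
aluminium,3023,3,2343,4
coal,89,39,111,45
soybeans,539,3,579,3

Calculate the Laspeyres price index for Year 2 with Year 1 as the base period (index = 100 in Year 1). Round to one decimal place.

92.5

Laspeyres price index uses base-period quantities as weights.
ΣP(Year 2)·Q(Year 1) = 2343×3 + 111×39 + 579×3 = 7029 + 4329 + 1737 = 13095
ΣP(Year 1)·Q(Year 1) = 3023×3 + 89×39 + 539×3 = 9069 + 3471 + 1617 = 14157
Index = 13095 / 14157 × 100 = 92.4984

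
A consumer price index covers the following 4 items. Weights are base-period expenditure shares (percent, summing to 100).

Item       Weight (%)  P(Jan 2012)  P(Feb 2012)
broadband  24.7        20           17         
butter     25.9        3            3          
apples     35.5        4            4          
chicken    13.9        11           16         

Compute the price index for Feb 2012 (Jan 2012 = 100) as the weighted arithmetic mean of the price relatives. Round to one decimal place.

102.6

broadband: 24.7 × (17/20) = 24.7 × 0.850000 = 20.9950
butter: 25.9 × (3/3) = 25.9 × 1.000000 = 25.9000
apples: 35.5 × (4/4) = 35.5 × 1.000000 = 35.5000
chicken: 13.9 × (16/11) = 13.9 × 1.454545 = 20.2182
Index = Σ wᵢ·(p₁ᵢ/p₀ᵢ) = 20.9950 + 25.9000 + 35.5000 + 20.2182 = 102.6132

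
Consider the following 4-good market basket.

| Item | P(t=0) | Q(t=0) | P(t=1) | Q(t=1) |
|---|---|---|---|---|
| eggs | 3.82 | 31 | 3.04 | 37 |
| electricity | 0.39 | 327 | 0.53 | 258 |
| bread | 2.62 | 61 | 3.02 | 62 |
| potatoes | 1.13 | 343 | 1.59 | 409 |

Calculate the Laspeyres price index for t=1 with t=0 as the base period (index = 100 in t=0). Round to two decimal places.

125.69

Laspeyres price index uses base-period quantities as weights.
ΣP(t=1)·Q(t=0) = 3.04×31 + 0.53×327 + 3.02×61 + 1.59×343 = 94.24 + 173.31 + 184.22 + 545.37 = 997.14
ΣP(t=0)·Q(t=0) = 3.82×31 + 0.39×327 + 2.62×61 + 1.13×343 = 118.42 + 127.53 + 159.82 + 387.59 = 793.36
Index = 997.14 / 793.36 × 100 = 125.6857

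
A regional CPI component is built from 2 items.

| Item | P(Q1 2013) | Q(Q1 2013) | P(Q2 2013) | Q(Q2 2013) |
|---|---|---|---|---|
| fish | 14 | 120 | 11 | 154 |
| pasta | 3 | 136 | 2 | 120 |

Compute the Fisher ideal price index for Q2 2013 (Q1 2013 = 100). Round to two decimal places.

Laspeyres component (base-period weights):
ΣP(Q2 2013)Q(Q1 2013) = 11×120 + 2×136 = 1320 + 272 = 1592
ΣP(Q1 2013)Q(Q1 2013) = 14×120 + 3×136 = 1680 + 408 = 2088
L = 1592 / 2088 × 100 = 76.2452
Paasche component (current-period weights):
ΣP(Q2 2013)Q(Q2 2013) = 11×154 + 2×120 = 1694 + 240 = 1934
ΣP(Q1 2013)Q(Q2 2013) = 14×154 + 3×120 = 2156 + 360 = 2516
P = 1934 / 2516 × 100 = 76.8680
Fisher = √(L × P) = √(76.2452 × 76.8680) = 76.5560

76.56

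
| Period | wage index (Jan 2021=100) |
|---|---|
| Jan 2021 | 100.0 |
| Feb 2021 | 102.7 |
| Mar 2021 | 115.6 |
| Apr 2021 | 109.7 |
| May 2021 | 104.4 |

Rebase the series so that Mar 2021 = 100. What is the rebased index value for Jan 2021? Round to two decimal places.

Rebased(Jan 2021) = 100.0 / 115.6 × 100 = 86.5052

86.51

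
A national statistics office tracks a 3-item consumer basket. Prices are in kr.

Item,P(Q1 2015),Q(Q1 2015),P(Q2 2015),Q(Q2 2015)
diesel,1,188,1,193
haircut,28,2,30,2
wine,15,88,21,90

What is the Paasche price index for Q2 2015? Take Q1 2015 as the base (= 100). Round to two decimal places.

134.02

Paasche price index uses current-period quantities as weights.
ΣP(Q2 2015)·Q(Q2 2015) = 1×193 + 30×2 + 21×90 = 193 + 60 + 1890 = 2143
ΣP(Q1 2015)·Q(Q2 2015) = 1×193 + 28×2 + 15×90 = 193 + 56 + 1350 = 1599
Index = 2143 / 1599 × 100 = 134.0213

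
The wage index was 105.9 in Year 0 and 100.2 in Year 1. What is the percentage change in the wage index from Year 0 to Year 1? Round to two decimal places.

Change = (100.2 − 105.9) / 105.9 × 100
       = -5.7 / 105.9 × 100 = -5.3824%

-5.38%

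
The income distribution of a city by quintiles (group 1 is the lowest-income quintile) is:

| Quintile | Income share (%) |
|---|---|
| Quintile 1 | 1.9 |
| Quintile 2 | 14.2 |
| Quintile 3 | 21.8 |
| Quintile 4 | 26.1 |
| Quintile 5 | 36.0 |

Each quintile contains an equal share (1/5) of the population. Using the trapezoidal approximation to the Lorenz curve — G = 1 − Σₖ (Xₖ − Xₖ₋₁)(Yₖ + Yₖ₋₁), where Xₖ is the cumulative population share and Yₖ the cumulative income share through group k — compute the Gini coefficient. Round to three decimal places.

0.320

Cumulative income shares Yₖ: 0.0190, 0.1610, 0.3790, 0.6400, 1.0000
Σ (Xₖ−Xₖ₋₁)(Yₖ+Yₖ₋₁) = (1/5)(0.0190+0.0000) + (1/5)(0.1610+0.0190) + (1/5)(0.3790+0.1610) + (1/5)(0.6400+0.3790) + (1/5)(1.0000+0.6400)
  = 0.0038 + 0.0360 + 0.1080 + 0.2038 + 0.3280 = 0.6796
G = 1 − 0.6796 = 0.3204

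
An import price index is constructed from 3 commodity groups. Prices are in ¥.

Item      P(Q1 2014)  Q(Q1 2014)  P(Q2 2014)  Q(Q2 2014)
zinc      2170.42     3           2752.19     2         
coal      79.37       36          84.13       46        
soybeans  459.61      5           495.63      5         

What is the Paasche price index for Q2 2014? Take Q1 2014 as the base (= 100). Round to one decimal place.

Paasche price index uses current-period quantities as weights.
ΣP(Q2 2014)·Q(Q2 2014) = 2752.19×2 + 84.13×46 + 495.63×5 = 5504.38 + 3869.98 + 2478.15 = 11852.51
ΣP(Q1 2014)·Q(Q2 2014) = 2170.42×2 + 79.37×46 + 459.61×5 = 4340.84 + 3651.02 + 2298.05 = 10289.91
Index = 11852.51 / 10289.91 × 100 = 115.1857

115.2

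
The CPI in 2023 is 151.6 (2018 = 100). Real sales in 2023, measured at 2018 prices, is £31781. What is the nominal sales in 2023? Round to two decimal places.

48180.00

Nominal = Real × (Index/100) = 31781 × (151.6/100)
        = 31781 × 1.516 = 48179.9960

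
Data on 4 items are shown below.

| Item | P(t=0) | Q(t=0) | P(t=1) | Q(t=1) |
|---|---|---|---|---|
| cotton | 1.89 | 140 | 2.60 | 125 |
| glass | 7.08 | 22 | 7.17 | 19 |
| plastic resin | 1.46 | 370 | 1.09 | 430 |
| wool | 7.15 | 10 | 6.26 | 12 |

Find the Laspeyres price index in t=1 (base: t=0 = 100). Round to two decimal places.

Laspeyres price index uses base-period quantities as weights.
ΣP(t=1)·Q(t=0) = 2.60×140 + 7.17×22 + 1.09×370 + 6.26×10 = 364 + 157.74 + 403.3 + 62.6 = 987.64
ΣP(t=0)·Q(t=0) = 1.89×140 + 7.08×22 + 1.46×370 + 7.15×10 = 264.6 + 155.76 + 540.2 + 71.5 = 1032.06
Index = 987.64 / 1032.06 × 100 = 95.6960

95.70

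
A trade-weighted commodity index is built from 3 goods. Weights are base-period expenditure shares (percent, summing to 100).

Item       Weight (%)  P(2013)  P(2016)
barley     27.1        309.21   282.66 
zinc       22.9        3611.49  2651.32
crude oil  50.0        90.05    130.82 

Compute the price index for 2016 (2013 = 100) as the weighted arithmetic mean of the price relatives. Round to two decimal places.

114.22

barley: 27.1 × (282.66/309.21) = 27.1 × 0.914136 = 24.7731
zinc: 22.9 × (2651.32/3611.49) = 22.9 × 0.734135 = 16.8117
crude oil: 50.0 × (130.82/90.05) = 50.0 × 1.452748 = 72.6374
Index = Σ wᵢ·(p₁ᵢ/p₀ᵢ) = 24.7731 + 16.8117 + 72.6374 = 114.2222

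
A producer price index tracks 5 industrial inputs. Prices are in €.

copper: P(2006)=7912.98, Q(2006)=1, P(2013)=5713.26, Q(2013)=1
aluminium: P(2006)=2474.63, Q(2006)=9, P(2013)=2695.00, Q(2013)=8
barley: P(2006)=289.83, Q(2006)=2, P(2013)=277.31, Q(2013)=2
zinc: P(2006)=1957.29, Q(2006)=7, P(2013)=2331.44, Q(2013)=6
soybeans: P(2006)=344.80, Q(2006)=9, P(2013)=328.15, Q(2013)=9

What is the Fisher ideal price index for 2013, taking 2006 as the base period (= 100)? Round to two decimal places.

Laspeyres component (base-period weights):
ΣP(2013)Q(2006) = 5713.26×1 + 2695.00×9 + 277.31×2 + 2331.44×7 + 328.15×9 = 5713.26 + 24255 + 554.62 + 16320.08 + 2953.35 = 49796.31
ΣP(2006)Q(2006) = 7912.98×1 + 2474.63×9 + 289.83×2 + 1957.29×7 + 344.80×9 = 7912.98 + 22271.67 + 579.66 + 13701.03 + 3103.2 = 47568.54
L = 49796.31 / 47568.54 × 100 = 104.6833
Paasche component (current-period weights):
ΣP(2013)Q(2013) = 5713.26×1 + 2695.00×8 + 277.31×2 + 2331.44×6 + 328.15×9 = 5713.26 + 21560 + 554.62 + 13988.64 + 2953.35 = 44769.87
ΣP(2006)Q(2013) = 7912.98×1 + 2474.63×8 + 289.83×2 + 1957.29×6 + 344.80×9 = 7912.98 + 19797.04 + 579.66 + 11743.74 + 3103.2 = 43136.62
P = 44769.87 / 43136.62 × 100 = 103.7862
Fisher = √(L × P) = √(104.6833 × 103.7862) = 104.2338

104.23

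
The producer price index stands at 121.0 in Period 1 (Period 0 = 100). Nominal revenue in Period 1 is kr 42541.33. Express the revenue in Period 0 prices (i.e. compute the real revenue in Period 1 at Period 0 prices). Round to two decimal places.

Real = Nominal ÷ (Index/100) = 42541.33 ÷ (121.0/100)
     = 42541.33 ÷ 1.210 = 35158.1240

35158.12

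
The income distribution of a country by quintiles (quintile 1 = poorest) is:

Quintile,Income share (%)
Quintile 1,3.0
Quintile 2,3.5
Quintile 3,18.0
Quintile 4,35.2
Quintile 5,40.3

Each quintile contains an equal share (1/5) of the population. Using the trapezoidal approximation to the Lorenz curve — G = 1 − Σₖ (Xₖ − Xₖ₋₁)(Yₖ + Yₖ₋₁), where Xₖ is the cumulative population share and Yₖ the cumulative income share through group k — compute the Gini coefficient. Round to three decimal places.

0.425

Cumulative income shares Yₖ: 0.0300, 0.0650, 0.2450, 0.5970, 1.0000
Σ (Xₖ−Xₖ₋₁)(Yₖ+Yₖ₋₁) = (1/5)(0.0300+0.0000) + (1/5)(0.0650+0.0300) + (1/5)(0.2450+0.0650) + (1/5)(0.5970+0.2450) + (1/5)(1.0000+0.5970)
  = 0.0060 + 0.0190 + 0.0620 + 0.1684 + 0.3194 = 0.5748
G = 1 − 0.5748 = 0.4252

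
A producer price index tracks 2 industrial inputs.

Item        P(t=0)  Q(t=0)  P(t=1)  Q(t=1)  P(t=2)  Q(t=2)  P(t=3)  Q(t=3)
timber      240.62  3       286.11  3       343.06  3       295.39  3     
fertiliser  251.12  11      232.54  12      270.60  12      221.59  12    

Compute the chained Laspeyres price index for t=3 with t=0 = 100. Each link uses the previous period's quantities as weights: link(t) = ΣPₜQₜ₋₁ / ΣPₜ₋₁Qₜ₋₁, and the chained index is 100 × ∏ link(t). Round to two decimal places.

Link t=0→t=1:
ΣP(t=1)Q(t=0) = 286.11×3 + 232.54×11 = 858.33 + 2557.94 = 3416.27
ΣP(t=0)Q(t=0) = 240.62×3 + 251.12×11 = 721.86 + 2762.32 = 3484.18
link = 3416.27/3484.18 = 0.980509
Link t=1→t=2:
ΣP(t=2)Q(t=1) = 343.06×3 + 270.60×12 = 1029.18 + 3247.2 = 4276.38
ΣP(t=1)Q(t=1) = 286.11×3 + 232.54×12 = 858.33 + 2790.48 = 3648.81
link = 4276.38/3648.81 = 1.171993
Link t=2→t=3:
ΣP(t=3)Q(t=2) = 295.39×3 + 221.59×12 = 886.17 + 2659.08 = 3545.25
ΣP(t=2)Q(t=2) = 343.06×3 + 270.60×12 = 1029.18 + 3247.2 = 4276.38
link = 3545.25/4276.38 = 0.829031
Chained index = 100 × 0.980509 × 1.171993 × 0.829031 = 95.2680

95.27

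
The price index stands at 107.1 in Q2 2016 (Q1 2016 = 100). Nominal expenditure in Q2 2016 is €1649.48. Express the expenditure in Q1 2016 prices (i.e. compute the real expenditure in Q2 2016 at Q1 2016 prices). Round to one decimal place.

Real = Nominal ÷ (Index/100) = 1649.48 ÷ (107.1/100)
     = 1649.48 ÷ 1.071 = 1540.1307

1540.1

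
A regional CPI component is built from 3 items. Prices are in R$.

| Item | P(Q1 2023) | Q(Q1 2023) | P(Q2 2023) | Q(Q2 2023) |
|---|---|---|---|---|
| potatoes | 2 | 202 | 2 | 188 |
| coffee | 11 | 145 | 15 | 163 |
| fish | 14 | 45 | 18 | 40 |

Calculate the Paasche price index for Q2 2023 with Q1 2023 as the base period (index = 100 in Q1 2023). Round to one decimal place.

Paasche price index uses current-period quantities as weights.
ΣP(Q2 2023)·Q(Q2 2023) = 2×188 + 15×163 + 18×40 = 376 + 2445 + 720 = 3541
ΣP(Q1 2023)·Q(Q2 2023) = 2×188 + 11×163 + 14×40 = 376 + 1793 + 560 = 2729
Index = 3541 / 2729 × 100 = 129.7545

129.8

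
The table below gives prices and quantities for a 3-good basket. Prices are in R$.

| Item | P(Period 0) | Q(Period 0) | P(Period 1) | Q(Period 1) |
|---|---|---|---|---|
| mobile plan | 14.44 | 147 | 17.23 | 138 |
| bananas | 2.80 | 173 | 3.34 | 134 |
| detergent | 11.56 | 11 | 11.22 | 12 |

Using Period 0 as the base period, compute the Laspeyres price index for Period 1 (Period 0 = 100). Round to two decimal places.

118.28

Laspeyres price index uses base-period quantities as weights.
ΣP(Period 1)·Q(Period 0) = 17.23×147 + 3.34×173 + 11.22×11 = 2532.81 + 577.82 + 123.42 = 3234.05
ΣP(Period 0)·Q(Period 0) = 14.44×147 + 2.80×173 + 11.56×11 = 2122.68 + 484.4 + 127.16 = 2734.24
Index = 3234.05 / 2734.24 × 100 = 118.2797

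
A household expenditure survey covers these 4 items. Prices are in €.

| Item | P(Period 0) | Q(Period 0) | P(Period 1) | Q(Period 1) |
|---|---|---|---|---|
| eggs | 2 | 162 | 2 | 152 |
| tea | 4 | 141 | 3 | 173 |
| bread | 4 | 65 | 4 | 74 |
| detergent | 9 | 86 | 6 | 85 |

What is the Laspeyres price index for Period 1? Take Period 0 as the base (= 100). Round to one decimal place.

Laspeyres price index uses base-period quantities as weights.
ΣP(Period 1)·Q(Period 0) = 2×162 + 3×141 + 4×65 + 6×86 = 324 + 423 + 260 + 516 = 1523
ΣP(Period 0)·Q(Period 0) = 2×162 + 4×141 + 4×65 + 9×86 = 324 + 564 + 260 + 774 = 1922
Index = 1523 / 1922 × 100 = 79.2404

79.2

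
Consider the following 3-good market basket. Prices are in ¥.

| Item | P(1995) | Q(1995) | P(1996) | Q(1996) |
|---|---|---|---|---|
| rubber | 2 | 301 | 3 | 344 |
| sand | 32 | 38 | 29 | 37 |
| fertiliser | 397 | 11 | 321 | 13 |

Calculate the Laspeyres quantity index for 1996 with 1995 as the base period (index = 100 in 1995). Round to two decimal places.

Laspeyres quantity index uses base-period prices as weights.
ΣP(1995)·Q(1996) = 2×344 + 32×37 + 397×13 = 688 + 1184 + 5161 = 7033
ΣP(1995)·Q(1995) = 2×301 + 32×38 + 397×11 = 602 + 1216 + 4367 = 6185
Index = 7033 / 6185 × 100 = 113.7106

113.71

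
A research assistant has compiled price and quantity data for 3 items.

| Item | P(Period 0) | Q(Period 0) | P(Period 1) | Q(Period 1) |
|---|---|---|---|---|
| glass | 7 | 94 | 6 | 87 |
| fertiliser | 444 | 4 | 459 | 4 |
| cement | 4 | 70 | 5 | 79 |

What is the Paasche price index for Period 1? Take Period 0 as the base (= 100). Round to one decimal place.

Paasche price index uses current-period quantities as weights.
ΣP(Period 1)·Q(Period 1) = 6×87 + 459×4 + 5×79 = 522 + 1836 + 395 = 2753
ΣP(Period 0)·Q(Period 1) = 7×87 + 444×4 + 4×79 = 609 + 1776 + 316 = 2701
Index = 2753 / 2701 × 100 = 101.9252

101.9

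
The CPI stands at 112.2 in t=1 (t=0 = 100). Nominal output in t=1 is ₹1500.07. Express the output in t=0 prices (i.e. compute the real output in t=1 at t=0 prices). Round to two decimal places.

Real = Nominal ÷ (Index/100) = 1500.07 ÷ (112.2/100)
     = 1500.07 ÷ 1.122 = 1336.9608

1336.96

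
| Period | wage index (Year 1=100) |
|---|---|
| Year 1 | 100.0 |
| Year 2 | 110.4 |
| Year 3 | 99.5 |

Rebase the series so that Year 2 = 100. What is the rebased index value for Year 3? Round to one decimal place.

90.1

Rebased(Year 3) = 99.5 / 110.4 × 100 = 90.1268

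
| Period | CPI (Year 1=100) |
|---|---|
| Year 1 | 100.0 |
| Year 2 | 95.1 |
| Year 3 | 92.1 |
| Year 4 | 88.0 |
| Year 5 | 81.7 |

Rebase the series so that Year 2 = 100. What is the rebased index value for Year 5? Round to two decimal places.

Rebased(Year 5) = 81.7 / 95.1 × 100 = 85.9096

85.91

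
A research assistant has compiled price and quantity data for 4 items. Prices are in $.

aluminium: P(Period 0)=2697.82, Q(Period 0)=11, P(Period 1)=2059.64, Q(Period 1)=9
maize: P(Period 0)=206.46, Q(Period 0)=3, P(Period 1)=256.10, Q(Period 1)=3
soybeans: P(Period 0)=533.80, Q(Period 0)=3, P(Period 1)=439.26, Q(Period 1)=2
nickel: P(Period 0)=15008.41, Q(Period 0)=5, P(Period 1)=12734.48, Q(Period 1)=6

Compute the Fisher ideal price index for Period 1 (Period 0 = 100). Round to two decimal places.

82.97

Laspeyres component (base-period weights):
ΣP(Period 1)Q(Period 0) = 2059.64×11 + 256.10×3 + 439.26×3 + 12734.48×5 = 22656.04 + 768.3 + 1317.78 + 63672.4 = 88414.52
ΣP(Period 0)Q(Period 0) = 2697.82×11 + 206.46×3 + 533.80×3 + 15008.41×5 = 29676.02 + 619.38 + 1601.4 + 75042.05 = 106938.85
L = 88414.52 / 106938.85 × 100 = 82.6776
Paasche component (current-period weights):
ΣP(Period 1)Q(Period 1) = 2059.64×9 + 256.10×3 + 439.26×2 + 12734.48×6 = 18536.76 + 768.3 + 878.52 + 76406.88 = 96590.46
ΣP(Period 0)Q(Period 1) = 2697.82×9 + 206.46×3 + 533.80×2 + 15008.41×6 = 24280.38 + 619.38 + 1067.6 + 90050.46 = 116017.82
P = 96590.46 / 116017.82 × 100 = 83.2548
Fisher = √(L × P) = √(82.6776 × 83.2548) = 82.9657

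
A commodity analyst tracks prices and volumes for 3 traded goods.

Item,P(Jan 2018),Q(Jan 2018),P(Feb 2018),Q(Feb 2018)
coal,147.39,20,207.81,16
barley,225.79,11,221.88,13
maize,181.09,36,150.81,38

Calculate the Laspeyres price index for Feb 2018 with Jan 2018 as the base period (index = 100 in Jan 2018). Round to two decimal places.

Laspeyres price index uses base-period quantities as weights.
ΣP(Feb 2018)·Q(Jan 2018) = 207.81×20 + 221.88×11 + 150.81×36 = 4156.2 + 2440.68 + 5429.16 = 12026.04
ΣP(Jan 2018)·Q(Jan 2018) = 147.39×20 + 225.79×11 + 181.09×36 = 2947.8 + 2483.69 + 6519.24 = 11950.73
Index = 12026.04 / 11950.73 × 100 = 100.6302

100.63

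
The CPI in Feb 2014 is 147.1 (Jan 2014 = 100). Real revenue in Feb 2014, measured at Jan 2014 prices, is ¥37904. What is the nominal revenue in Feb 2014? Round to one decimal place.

Nominal = Real × (Index/100) = 37904 × (147.1/100)
        = 37904 × 1.471 = 55756.7840

55756.8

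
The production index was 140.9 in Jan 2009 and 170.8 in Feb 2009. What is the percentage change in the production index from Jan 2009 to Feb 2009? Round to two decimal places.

Change = (170.8 − 140.9) / 140.9 × 100
       = 29.9 / 140.9 × 100 = 21.2207%

21.22%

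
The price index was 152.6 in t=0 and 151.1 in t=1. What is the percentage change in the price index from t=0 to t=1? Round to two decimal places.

Change = (151.1 − 152.6) / 152.6 × 100
       = -1.5 / 152.6 × 100 = -0.9830%

-0.98%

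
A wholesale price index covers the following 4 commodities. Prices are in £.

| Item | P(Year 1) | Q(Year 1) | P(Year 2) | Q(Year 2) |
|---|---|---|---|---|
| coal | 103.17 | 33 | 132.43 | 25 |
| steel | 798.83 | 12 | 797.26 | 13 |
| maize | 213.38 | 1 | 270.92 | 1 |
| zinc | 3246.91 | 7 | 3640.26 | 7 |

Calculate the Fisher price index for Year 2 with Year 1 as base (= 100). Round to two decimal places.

Laspeyres component (base-period weights):
ΣP(Year 2)Q(Year 1) = 132.43×33 + 797.26×12 + 270.92×1 + 3640.26×7 = 4370.19 + 9567.12 + 270.92 + 25481.82 = 39690.05
ΣP(Year 1)Q(Year 1) = 103.17×33 + 798.83×12 + 213.38×1 + 3246.91×7 = 3404.61 + 9585.96 + 213.38 + 22728.37 = 35932.32
L = 39690.05 / 35932.32 × 100 = 110.4578
Paasche component (current-period weights):
ΣP(Year 2)Q(Year 2) = 132.43×25 + 797.26×13 + 270.92×1 + 3640.26×7 = 3310.75 + 10364.38 + 270.92 + 25481.82 = 39427.87
ΣP(Year 1)Q(Year 2) = 103.17×25 + 798.83×13 + 213.38×1 + 3246.91×7 = 2579.25 + 10384.79 + 213.38 + 22728.37 = 35905.79
P = 39427.87 / 35905.79 × 100 = 109.8092
Fisher = √(L × P) = √(110.4578 × 109.8092) = 110.1330

110.13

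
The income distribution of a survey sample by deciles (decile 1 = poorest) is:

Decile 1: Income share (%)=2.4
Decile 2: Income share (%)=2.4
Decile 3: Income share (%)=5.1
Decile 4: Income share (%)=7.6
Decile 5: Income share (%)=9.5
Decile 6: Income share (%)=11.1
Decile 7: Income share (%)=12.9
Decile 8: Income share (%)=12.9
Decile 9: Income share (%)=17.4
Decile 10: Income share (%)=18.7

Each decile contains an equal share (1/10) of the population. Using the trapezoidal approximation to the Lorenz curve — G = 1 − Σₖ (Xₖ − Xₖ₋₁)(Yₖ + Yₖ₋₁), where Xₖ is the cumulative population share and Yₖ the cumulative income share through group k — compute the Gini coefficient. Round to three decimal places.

Cumulative income shares Yₖ: 0.0240, 0.0480, 0.0990, 0.1750, 0.2700, 0.3810, 0.5100, 0.6390, 0.8130, 1.0000
Σ (Xₖ−Xₖ₋₁)(Yₖ+Yₖ₋₁) = (1/10)(0.0240+0.0000) + (1/10)(0.0480+0.0240) + (1/10)(0.0990+0.0480) + (1/10)(0.1750+0.0990) + (1/10)(0.2700+0.1750) + (1/10)(0.3810+0.2700) + (1/10)(0.5100+0.3810) + (1/10)(0.6390+0.5100) + (1/10)(0.8130+0.6390) + (1/10)(1.0000+0.8130)
  = 0.0024 + 0.0072 + 0.0147 + 0.0274 + 0.0445 + 0.0651 + 0.0891 + 0.1149 + 0.1452 + 0.1813 = 0.6918
G = 1 − 0.6918 = 0.3082

0.308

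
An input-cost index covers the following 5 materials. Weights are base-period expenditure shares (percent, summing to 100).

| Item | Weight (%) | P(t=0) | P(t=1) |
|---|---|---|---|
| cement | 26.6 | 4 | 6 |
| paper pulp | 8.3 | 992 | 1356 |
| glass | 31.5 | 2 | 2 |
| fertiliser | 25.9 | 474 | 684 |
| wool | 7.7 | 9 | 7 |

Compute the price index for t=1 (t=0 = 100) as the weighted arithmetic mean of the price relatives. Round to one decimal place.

126.1

cement: 26.6 × (6/4) = 26.6 × 1.500000 = 39.9000
paper pulp: 8.3 × (1356/992) = 8.3 × 1.366935 = 11.3456
glass: 31.5 × (2/2) = 31.5 × 1.000000 = 31.5000
fertiliser: 25.9 × (684/474) = 25.9 × 1.443038 = 37.3747
wool: 7.7 × (7/9) = 7.7 × 0.777778 = 5.9889
Index = Σ wᵢ·(p₁ᵢ/p₀ᵢ) = 39.9000 + 11.3456 + 31.5000 + 37.3747 + 5.9889 = 126.1091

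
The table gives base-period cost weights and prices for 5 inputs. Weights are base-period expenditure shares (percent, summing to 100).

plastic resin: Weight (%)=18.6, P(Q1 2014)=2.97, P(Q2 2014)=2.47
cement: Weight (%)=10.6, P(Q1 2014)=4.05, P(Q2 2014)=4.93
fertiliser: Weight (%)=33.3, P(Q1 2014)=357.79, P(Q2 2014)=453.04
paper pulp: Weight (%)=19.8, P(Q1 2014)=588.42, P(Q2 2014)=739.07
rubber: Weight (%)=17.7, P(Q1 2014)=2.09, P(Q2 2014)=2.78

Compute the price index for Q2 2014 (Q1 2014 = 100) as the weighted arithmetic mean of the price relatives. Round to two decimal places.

plastic resin: 18.6 × (2.47/2.97) = 18.6 × 0.831650 = 15.4687
cement: 10.6 × (4.93/4.05) = 10.6 × 1.217284 = 12.9032
fertiliser: 33.3 × (453.04/357.79) = 33.3 × 1.266218 = 42.1650
paper pulp: 19.8 × (739.07/588.42) = 19.8 × 1.256025 = 24.8693
rubber: 17.7 × (2.78/2.09) = 17.7 × 1.330144 = 23.5435
Index = Σ wᵢ·(p₁ᵢ/p₀ᵢ) = 15.4687 + 12.9032 + 42.1650 + 24.8693 + 23.5435 = 118.9498

118.95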